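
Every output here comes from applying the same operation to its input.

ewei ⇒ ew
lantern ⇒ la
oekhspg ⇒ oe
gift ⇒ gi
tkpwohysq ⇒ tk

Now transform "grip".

Rule — keep only the first 2 characters.
"grip" → "gr".

gr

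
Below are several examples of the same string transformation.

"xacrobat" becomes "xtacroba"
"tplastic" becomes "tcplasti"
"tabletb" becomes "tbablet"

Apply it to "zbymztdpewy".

Rule — swap the first and last characters, then move the last character to the front.
Applying that to "zbymztdpewy" gives "zybymztdpew".

zybymztdpew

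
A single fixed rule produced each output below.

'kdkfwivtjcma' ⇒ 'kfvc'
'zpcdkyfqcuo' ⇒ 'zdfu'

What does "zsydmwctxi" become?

zdci

The rule is to keep one character in every 3, starting at position 1 (positions 1st, 4th, 7th, ...).
On "zsydmwctxi" that produces "zdci".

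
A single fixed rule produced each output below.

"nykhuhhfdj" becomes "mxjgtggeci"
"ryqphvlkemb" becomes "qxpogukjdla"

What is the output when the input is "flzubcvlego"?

Each output is the input with this applied: shift every letter 1 place backward in the alphabet (wrapping around).
Applying that to "flzubcvlego" gives "ekytabukdfn".

ekytabukdfn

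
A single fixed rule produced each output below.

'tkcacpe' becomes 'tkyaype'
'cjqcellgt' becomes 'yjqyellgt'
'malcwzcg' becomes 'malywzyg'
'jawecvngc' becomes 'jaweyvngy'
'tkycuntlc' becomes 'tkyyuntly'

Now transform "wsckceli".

wsykyeli

Looking at the pairs, the operation is to replace every "c" with "y".
On "wsckceli" that produces "wsykyeli".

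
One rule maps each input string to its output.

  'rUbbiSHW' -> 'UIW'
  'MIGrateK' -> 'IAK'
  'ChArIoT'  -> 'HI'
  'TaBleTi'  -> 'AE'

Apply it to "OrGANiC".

Each output is the input with this applied: keep one character in every 3, starting at position 2 (positions 2nd, 5th, 8th, ...), then convert every letter to uppercase.
"OrGANiC" → "rN" → "RN".
(Check on "ChArIoT": → "hI" → "HI" ✓)

RN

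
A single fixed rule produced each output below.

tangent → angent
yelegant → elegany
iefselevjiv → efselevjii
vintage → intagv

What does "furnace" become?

Rule — delete the last character, then move the first character to the end.
Starting from "furnace": after the first operation, "furnac"; after the second, "urnacf".

urnacf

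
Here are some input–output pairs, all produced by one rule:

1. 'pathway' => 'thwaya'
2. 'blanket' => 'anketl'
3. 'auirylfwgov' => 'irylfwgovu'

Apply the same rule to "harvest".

rvesta

The pattern: delete the first character, then move the first character to the end.
"harvest" → "rvesta".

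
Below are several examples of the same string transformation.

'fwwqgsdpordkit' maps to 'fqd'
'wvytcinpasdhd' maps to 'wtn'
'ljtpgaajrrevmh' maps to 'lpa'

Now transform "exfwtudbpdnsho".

ewd

In each case the input is transformed by: keep one character in every 3, starting at position 1 (positions 1st, 4th, 7th, ...), then keep only the first 3 characters.
On "exfwtudbpdnsho": the first step gives "ewddh", and the second then gives "ewd".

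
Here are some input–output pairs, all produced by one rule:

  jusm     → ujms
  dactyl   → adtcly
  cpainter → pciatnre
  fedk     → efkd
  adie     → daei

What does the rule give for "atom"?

What's happening: swap each adjacent pair of characters (1↔2, 3↔4, ...).
On "atom" that produces "tamo".

tamo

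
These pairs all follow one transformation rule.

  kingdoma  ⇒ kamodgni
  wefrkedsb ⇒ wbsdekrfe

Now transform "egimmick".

Looking at the pairs, the operation is to reverse the string, then move the last character to the front.
For "egimmick", step one produces "kcimmige"; step two turns that into "ekcimmig".

ekcimmig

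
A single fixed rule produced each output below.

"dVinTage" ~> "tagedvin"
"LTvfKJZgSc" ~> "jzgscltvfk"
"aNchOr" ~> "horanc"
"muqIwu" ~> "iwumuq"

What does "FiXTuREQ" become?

ureqfixt

The transformation: swap the front and back halves of the string, then convert every letter to lowercase.
For "FiXTuREQ" the result is "ureqfixt".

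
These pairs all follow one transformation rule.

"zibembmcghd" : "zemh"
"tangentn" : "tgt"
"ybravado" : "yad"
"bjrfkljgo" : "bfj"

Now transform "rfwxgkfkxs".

rxfs

The rule is to keep one character in every 3, starting at position 1 (positions 1st, 4th, 7th, ...).
Applying that to "rfwxgkfkxs" gives "rxfs".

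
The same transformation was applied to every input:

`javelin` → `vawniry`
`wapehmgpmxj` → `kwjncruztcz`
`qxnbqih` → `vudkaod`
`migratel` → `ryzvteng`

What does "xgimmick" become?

Looking at the pairs, the operation is to shift every letter 13 places forward in the alphabet (wrapping around) — i.e. ROT13, then move the last 2 characters to the front (rotate right by 2).
"xgimmick" → "ktvzzvpx" → "pxktvzzv".

pxktvzzv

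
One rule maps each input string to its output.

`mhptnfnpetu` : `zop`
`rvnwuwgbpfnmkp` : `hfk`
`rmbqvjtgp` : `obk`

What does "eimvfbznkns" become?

fin

The rule is to shift every letter 5 places backward in the alphabet (wrapping around), then keep only the last 3 characters.
"eimvfbznkns" → "zdhqawuifin" → "fin".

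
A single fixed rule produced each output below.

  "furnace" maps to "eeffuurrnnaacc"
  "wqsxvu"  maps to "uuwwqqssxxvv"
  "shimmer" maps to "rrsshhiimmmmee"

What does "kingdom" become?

mmkkiinnggddoo

In each case the input is transformed by: move the last character to the front, then double every character.
Working it through for "kingdom": intermediate "mkingdo", final "mmkkiinnggddoo".
(Check on "wqsxvu": → "uwqsxv" → "uuwwqqssxxvv" ✓)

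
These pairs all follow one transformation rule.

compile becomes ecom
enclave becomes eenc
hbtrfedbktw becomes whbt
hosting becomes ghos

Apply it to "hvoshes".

The transformation: move the first 3 characters to the end (rotate left by 3), then keep only the last 4 characters.
Working it through for "hvoshes": intermediate "sheshvo", final "shvo".

shvo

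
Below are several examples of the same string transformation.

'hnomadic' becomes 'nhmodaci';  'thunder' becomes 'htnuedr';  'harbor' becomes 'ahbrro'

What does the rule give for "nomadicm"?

onamidmc

Rule — swap each adjacent pair of characters (1↔2, 3↔4, ...).
Doing the same to "nomadicm": "onamidmc".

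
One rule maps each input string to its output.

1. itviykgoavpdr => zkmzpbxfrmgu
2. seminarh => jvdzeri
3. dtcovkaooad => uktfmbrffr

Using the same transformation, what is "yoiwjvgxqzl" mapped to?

What's happening: delete the last character, then shift every letter 9 places backward in the alphabet (wrapping around).
Working it through for "yoiwjvgxqzl": intermediate "yoiwjvgxqz", final "pfznamxohq".

pfznamxohq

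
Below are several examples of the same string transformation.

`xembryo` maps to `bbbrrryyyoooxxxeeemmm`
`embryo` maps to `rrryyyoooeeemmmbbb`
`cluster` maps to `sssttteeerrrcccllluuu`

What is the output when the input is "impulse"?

What's happening: move the first 3 characters to the end (rotate left by 3), then repeat every character 3 times.
Working it through for "impulse": intermediate "ulseimp", final "uuulllssseeeiiimmmppp".

uuulllssseeeiiimmmppp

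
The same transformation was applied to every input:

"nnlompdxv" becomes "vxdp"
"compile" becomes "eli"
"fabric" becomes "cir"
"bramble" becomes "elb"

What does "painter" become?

The transformation: take characters alternately from the front and the back (1st, last, 2nd, 2nd-last, ...), then keep every other character starting from the second (positions 2nd, 4th, 6th, ...).
Starting from "painter": after the first operation, "praeitn"; after the second, "ret".

ret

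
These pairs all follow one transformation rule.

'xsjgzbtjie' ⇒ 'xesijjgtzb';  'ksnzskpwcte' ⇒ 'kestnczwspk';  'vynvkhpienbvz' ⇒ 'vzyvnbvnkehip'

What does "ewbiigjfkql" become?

elwqbkifijg

Rule — take characters alternately from the front and the back (1st, last, 2nd, 2nd-last, ...).
For "ewbiigjfkql" the result is "elwqbkifijg".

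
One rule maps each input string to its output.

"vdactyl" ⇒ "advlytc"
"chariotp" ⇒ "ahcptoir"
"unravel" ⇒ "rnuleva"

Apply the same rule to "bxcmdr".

cxbrdm

In each case the input is transformed by: move the first 3 characters to the end (rotate left by 3), then reverse the string.
On "bxcmdr": the first step gives "mdrbxc", and the second then gives "cxbrdm".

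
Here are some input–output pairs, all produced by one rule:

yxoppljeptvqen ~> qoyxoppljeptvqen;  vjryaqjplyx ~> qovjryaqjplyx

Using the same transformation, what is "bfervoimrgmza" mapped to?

qobfervoimrgmza

Each output is the input with this applied: prepend "qo".
On "bfervoimrgmza" that produces "qobfervoimrgmza".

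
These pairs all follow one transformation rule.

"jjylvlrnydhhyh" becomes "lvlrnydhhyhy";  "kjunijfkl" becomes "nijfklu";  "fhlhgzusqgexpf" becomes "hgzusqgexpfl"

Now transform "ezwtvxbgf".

tvxbgfw

The transformation: delete the first 2 characters, then move the first character to the end.
On "ezwtvxbgf" that produces "tvxbgfw".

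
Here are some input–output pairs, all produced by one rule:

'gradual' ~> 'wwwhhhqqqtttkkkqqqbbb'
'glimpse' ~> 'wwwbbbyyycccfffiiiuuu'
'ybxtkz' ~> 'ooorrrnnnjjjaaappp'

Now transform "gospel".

wwweeeiiifffuuubbb

Each output is the input with this applied: repeat every character 3 times, then shift every letter 10 places backward in the alphabet (wrapping around).
On "gospel": the first step gives "gggooossspppeeelll", and the second then gives "wwweeeiiifffuuubbb".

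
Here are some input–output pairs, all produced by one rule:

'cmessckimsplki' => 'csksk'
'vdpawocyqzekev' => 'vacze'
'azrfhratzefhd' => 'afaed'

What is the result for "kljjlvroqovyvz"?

The rule is to keep one character in every 3, starting at position 1 (positions 1st, 4th, 7th, ...).
Doing the same to "kljjlvroqovyvz": "kjrov".

kjrov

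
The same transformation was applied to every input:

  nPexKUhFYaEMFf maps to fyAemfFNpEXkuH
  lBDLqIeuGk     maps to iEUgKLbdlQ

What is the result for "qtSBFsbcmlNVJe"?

CMLnvjEQTsbfSB

What's happening: flip the case of every letter, then swap the front and back halves of the string.
Starting from "qtSBFsbcmlNVJe": after the first operation, "QTsbfSBCMLnvjE"; after the second, "CMLnvjEQTsbfSB".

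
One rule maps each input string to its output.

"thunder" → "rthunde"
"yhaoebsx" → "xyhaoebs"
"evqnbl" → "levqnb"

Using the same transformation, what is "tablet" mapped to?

The pattern: move the last character to the front.
Applying that to "tablet" gives "ttable".

ttable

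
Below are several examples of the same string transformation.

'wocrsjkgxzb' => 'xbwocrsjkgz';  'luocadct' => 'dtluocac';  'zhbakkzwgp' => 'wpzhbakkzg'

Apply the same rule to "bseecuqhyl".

hlbseecuqy

The pattern: move the last 2 characters to the front (rotate right by 2), then swap the first and last characters.
Starting from "bseecuqhyl": after the first operation, "ylbseecuqh"; after the second, "hlbseecuqy".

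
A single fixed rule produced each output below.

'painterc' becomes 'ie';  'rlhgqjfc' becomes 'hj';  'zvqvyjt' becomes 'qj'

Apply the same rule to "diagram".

Looking at the pairs, the operation is to keep one character in every 3, starting at position 3 (positions 3rd, 6th, 9th, ...).
For "diagram" the result is "aa".

aa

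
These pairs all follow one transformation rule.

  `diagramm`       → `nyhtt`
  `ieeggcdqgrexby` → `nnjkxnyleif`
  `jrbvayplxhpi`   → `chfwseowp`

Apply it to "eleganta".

nhuah

Each output is the input with this applied: shift every letter 7 places forward in the alphabet (wrapping around), then delete the first 3 characters.
On "eleganta" that produces "nhuah".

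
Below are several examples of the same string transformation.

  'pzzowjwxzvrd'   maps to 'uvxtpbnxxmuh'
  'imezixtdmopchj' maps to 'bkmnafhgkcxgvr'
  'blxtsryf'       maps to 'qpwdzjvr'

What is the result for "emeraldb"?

Rule — shift every letter 2 places backward in the alphabet (wrapping around), then swap the front and back halves of the string.
Applying both steps to "emeraldb": "ckcpyjbz", then "yjbzckcp".
(Check on "blxtsryf": → "zjvrqpwd" → "qpwdzjvr" ✓)

yjbzckcp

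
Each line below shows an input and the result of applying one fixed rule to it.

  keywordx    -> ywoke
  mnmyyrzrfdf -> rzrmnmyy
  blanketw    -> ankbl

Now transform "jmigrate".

igrjm

The transformation: delete the last 3 characters, then move the last 3 characters to the front (rotate right by 3).
"jmigrate" → "jmigr" → "igrjm".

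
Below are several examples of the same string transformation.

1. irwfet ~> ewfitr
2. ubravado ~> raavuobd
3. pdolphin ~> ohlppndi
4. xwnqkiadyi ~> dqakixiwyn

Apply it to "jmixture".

iuxtjemr

The rule is to take characters alternately from the front and the back (1st, last, 2nd, 2nd-last, ...), then swap the front and back halves of the string.
On "jmixture": the first step gives "jemriuxt", and the second then gives "iuxtjemr".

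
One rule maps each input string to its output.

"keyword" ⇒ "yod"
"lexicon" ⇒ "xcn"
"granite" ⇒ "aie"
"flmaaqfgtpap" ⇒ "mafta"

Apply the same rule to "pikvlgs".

The rule is to delete the first 2 characters, then keep every other character starting from the first (positions 1st, 3rd, 5th, ...).
Working it through for "pikvlgs": intermediate "kvlgs", final "kls".

kls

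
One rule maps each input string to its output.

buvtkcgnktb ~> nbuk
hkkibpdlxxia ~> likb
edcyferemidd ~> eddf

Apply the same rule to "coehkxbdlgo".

dook

What's happening: keep one character in every 3, starting at position 2 (positions 2nd, 5th, 8th, ...), then swap the front and back halves of the string.
On "coehkxbdlgo" that produces "dook".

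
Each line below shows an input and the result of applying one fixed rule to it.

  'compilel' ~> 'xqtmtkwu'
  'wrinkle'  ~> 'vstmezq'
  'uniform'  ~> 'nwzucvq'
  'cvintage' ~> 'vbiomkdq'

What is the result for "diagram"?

The transformation: shift every letter 8 places forward in the alphabet (wrapping around), then move the first 3 characters to the end (rotate left by 3).
On "diagram": the first step gives "lqioziu", and the second then gives "oziulqi".

oziulqi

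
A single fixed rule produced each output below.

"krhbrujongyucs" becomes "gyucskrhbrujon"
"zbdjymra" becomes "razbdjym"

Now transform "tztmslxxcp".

xcptztmslx

The pattern: move the first 2 characters to the end (rotate left by 2), then swap the front and back halves of the string.
For "tztmslxxcp", step one produces "tmslxxcptz"; step two turns that into "xcptztmslx".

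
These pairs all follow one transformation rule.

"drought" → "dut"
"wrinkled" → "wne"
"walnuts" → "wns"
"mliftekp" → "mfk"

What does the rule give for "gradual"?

The pattern: keep one character in every 3, starting at position 1 (positions 1st, 4th, 7th, ...).
"gradual" → "gdl".

gdl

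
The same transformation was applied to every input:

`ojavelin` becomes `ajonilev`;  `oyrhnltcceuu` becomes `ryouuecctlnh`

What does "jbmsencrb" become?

mbjbrcnes

The transformation: move the first 3 characters to the end (rotate left by 3), then reverse the string.
"jbmsencrb" → "sencrbjbm" → "mbjbrcnes".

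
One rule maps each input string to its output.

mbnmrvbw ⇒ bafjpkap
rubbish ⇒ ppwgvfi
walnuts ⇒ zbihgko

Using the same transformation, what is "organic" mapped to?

uobwqcf

Looking at the pairs, the operation is to move the first 2 characters to the end (rotate left by 2), then shift every letter 12 places backward in the alphabet (wrapping around).
"organic" → "ganicor" → "uobwqcf".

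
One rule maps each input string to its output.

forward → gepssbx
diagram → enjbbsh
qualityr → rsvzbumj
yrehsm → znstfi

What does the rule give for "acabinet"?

budfbocj

The pattern: shift every letter 1 place forward in the alphabet (wrapping around), then take characters alternately from the front and the back (1st, last, 2nd, 2nd-last, ...).
Applying both steps to "acabinet": "bdbcjofu", then "budfbocj".
(Check on "yrehsm": → "zsfitn" → "znstfi" ✓)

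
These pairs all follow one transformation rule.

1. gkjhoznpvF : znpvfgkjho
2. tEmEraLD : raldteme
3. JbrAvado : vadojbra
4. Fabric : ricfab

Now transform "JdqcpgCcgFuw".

ccgfuwjdqcpg

The pattern: swap the front and back halves of the string, then convert every letter to lowercase.
Applying both steps to "JdqcpgCcgFuw": "CcgFuwJdqcpg", then "ccgfuwjdqcpg".
(Check on "gkjhoznpvF": → "znpvFgkjho" → "znpvfgkjho" ✓)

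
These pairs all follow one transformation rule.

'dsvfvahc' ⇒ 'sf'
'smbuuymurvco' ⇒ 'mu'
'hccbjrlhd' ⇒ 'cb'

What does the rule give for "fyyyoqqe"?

Each output is the input with this applied: keep every other character starting from the second (positions 2nd, 4th, 6th, ...), then keep only the first 2 characters.
On "fyyyoqqe": the first step gives "yyqe", and the second then gives "yy".
(Check on "hccbjrlhd": → "cbrh" → "cb" ✓)

yy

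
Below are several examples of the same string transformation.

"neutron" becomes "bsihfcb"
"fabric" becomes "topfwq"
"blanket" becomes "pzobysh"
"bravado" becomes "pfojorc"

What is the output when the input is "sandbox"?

Rule — shift every letter 12 places backward in the alphabet (wrapping around).
Applying that to "sandbox" gives "gobrpcl".

gobrpcl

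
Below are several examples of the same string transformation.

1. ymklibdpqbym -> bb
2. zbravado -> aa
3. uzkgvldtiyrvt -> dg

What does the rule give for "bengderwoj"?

bd

Looking at the pairs, the operation is to sort the characters into alphabetical order, then keep only the first 2 characters.
"bengderwoj" → "bdeegjnorw" → "bd".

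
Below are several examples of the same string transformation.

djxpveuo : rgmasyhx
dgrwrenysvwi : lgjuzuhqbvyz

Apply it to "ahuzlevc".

fdkxcohy

The rule is to shift every letter 3 places forward in the alphabet (wrapping around), then move the last character to the front.
Starting from "ahuzlevc": after the first operation, "dkxcohyf"; after the second, "fdkxcohy".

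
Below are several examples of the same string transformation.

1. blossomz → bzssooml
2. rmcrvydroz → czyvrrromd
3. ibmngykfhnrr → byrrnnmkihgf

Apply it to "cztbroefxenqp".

The rule is to sort the characters into reverse alphabetical order, then move the last character to the front.
On "cztbroefxenqp": the first step gives "zxtrqponfeecb", and the second then gives "bzxtrqponfeec".

bzxtrqponfeec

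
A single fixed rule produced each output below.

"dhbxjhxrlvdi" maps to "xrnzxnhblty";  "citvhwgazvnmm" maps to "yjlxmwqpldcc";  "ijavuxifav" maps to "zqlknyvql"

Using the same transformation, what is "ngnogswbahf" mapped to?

The rule is to shift every letter 10 places backward in the alphabet (wrapping around), then delete the first character.
Starting from "ngnogswbahf": after the first operation, "dwdewimrqxv"; after the second, "wdewimrqxv".

wdewimrqxv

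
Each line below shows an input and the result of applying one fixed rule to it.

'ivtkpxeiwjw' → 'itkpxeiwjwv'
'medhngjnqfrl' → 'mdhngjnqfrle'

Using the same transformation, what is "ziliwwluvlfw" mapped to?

zliwwluvlfwi

The rule is to move the first character to the end, then swap the first and last characters.
Working it through for "ziliwwluvlfw": intermediate "iliwwluvlfwz", final "zliwwluvlfwi".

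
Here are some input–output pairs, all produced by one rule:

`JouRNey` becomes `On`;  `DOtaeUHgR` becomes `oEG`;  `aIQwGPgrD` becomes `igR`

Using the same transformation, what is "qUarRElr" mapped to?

What's happening: keep one character in every 3, starting at position 2 (positions 2nd, 5th, 8th, ...), then flip the case of every letter.
Doing the same to "qUarRElr": "urR".

urR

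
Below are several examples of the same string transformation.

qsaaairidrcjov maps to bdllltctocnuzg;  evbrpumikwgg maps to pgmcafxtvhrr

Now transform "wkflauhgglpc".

Looking at the pairs, the operation is to shift every letter 11 places forward in the alphabet (wrapping around).
For "wkflauhgglpc" the result is "hvqwlfsrrwan".

hvqwlfsrrwan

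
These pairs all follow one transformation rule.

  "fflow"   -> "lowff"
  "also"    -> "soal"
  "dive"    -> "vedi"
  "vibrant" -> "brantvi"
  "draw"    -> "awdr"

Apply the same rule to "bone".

nebo

Rule — move the first 2 characters to the end (rotate left by 2).
Doing the same to "bone": "nebo".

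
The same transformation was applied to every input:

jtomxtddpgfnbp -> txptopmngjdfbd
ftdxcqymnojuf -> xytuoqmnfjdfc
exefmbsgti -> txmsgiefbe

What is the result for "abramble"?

What's happening: sort the characters into reverse alphabetical order, then swap each adjacent pair of characters (1↔2, 3↔4, ...).
Doing the same to "abramble": "mrelbbaa".
(Check on "jtomxtddpgfnbp": → "xttpponmjgfddb" → "txptopmngjdfbd" ✓)

mrelbbaa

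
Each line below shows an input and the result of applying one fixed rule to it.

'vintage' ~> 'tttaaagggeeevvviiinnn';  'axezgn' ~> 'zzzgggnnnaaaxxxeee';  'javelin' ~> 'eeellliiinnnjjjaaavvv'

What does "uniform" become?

fffooorrrmmmuuunnniii

What's happening: move the first 3 characters to the end (rotate left by 3), then repeat every character 3 times.
Doing the same to "uniform": "fffooorrrmmmuuunnniii".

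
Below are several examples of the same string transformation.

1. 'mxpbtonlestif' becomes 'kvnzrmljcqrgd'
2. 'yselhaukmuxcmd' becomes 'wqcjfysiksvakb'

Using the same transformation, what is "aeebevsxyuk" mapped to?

ycczctqvwsi

Each output is the input with this applied: shift every letter 2 places backward in the alphabet (wrapping around).
So "aeebevsxyuk" becomes "ycczctqvwsi".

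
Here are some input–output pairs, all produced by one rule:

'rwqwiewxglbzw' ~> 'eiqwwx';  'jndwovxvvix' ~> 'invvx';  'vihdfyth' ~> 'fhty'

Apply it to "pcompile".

elop

Rule — sort the characters into alphabetical order, then keep every other character starting from the second (positions 2nd, 4th, 6th, ...).
Applying both steps to "pcompile": "ceilmopp", then "elop".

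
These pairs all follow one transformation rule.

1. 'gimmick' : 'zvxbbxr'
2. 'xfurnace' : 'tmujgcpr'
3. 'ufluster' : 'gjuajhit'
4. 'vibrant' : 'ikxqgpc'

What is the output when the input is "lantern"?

Looking at the pairs, the operation is to shift every letter 11 places backward in the alphabet (wrapping around), then move the last character to the front.
"lantern" → "apcitgc" → "capcitg".

capcitg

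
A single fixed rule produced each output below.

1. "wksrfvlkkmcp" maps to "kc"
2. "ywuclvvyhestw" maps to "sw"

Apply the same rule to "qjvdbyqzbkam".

Looking at the pairs, the operation is to keep every other character starting from the first (positions 1st, 3rd, 5th, ...), then keep only the last 2 characters.
"qjvdbyqzbkam" → "qvbqba" → "ba".
(Check on "wksrfvlkkmcp": → "wsflkc" → "kc" ✓)

ba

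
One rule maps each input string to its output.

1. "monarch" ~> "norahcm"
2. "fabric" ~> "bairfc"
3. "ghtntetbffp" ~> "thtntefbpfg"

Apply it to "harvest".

raevtsh

In each case the input is transformed by: move the first character to the end, then swap each adjacent pair of characters (1↔2, 3↔4, ...).
Applying both steps to "harvest": "arvesth", then "raevtsh".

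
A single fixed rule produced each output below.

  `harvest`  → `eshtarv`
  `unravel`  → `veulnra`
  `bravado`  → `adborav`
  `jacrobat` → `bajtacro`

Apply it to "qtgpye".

The pattern: swap the first and last characters, then move the last 3 characters to the front (rotate right by 3).
For "qtgpye", step one produces "etgpyq"; step two turns that into "pyqetg".

pyqetg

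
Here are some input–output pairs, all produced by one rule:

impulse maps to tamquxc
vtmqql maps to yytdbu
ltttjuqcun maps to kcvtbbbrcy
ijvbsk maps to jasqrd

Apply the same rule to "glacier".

qmzotik

Looking at the pairs, the operation is to shift every letter 8 places forward in the alphabet (wrapping around), then move the last 3 characters to the front (rotate right by 3).
On "glacier": the first step gives "otikqmz", and the second then gives "qmzotik".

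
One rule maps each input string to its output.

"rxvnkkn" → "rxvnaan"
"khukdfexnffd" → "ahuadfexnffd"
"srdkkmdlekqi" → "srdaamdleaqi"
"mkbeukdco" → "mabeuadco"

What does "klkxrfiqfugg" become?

alaxrfiqfugg

Looking at the pairs, the operation is to replace every "k" with "a".
On "klkxrfiqfugg" that produces "alaxrfiqfugg".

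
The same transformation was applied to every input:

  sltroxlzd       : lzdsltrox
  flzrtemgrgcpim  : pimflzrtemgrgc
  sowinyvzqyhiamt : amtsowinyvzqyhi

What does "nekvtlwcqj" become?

cqjnekvtlw

What's happening: move the last 3 characters to the front (rotate right by 3).
Doing the same to "nekvtlwcqj": "cqjnekvtlw".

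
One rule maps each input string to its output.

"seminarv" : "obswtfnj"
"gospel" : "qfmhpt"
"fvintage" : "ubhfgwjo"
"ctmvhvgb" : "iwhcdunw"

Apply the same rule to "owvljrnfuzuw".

ogvavxpxwmks

The transformation: shift every letter 1 place forward in the alphabet (wrapping around), then swap the front and back halves of the string.
Working it through for "owvljrnfuzuw": intermediate "pxwmksogvavx", final "ogvavxpxwmks".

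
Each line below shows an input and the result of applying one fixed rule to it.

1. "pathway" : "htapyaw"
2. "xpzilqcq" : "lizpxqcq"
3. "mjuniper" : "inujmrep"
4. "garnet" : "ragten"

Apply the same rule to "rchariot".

The transformation: reverse the string, then move the first 3 characters to the end (rotate left by 3).
Working it through for "rchariot": intermediate "toirahcr", final "rahcrtoi".
(Check on "xpzilqcq": → "qcqlizpx" → "lizpxqcq" ✓)

rahcrtoi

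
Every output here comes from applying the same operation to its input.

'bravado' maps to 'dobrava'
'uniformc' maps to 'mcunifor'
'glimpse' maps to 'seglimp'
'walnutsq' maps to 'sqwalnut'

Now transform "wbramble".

lewbramb

Each output is the input with this applied: move the last 2 characters to the front (rotate right by 2).
For "wbramble" the result is "lewbramb".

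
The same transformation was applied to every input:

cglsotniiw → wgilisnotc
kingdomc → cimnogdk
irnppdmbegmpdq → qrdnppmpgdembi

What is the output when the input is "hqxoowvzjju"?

uqjxjozovwh

The pattern: take characters alternately from the front and the back (1st, last, 2nd, 2nd-last, ...), then move the first character to the end.
Working it through for "hqxoowvzjju": intermediate "huqjxjozovw", final "uqjxjozovwh".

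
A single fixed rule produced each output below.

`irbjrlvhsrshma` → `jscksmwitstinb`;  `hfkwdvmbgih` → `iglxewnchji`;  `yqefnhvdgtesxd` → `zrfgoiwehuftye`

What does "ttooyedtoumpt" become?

The pattern: shift every letter 1 place forward in the alphabet (wrapping around).
So "ttooyedtoumpt" becomes "uuppzfeupvnqu".

uuppzfeupvnqu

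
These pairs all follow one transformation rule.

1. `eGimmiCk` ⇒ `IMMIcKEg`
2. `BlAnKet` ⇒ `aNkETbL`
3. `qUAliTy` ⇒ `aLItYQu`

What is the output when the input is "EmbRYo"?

BryOeM

The rule is to move the first 2 characters to the end (rotate left by 2), then flip the case of every letter.
For "EmbRYo", step one produces "bRYoEm"; step two turns that into "BryOeM".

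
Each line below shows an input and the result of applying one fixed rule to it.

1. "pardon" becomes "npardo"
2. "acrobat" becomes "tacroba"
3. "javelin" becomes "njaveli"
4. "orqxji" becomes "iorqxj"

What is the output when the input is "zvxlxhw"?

wzvxlxh

In each case the input is transformed by: move the last character to the front.
"zvxlxhw" → "wzvxlxh".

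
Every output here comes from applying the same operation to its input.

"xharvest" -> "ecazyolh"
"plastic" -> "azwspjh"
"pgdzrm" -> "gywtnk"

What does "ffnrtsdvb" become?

cazyummki

What's happening: sort the characters into reverse alphabetical order, then shift every letter 7 places forward in the alphabet (wrapping around).
On "ffnrtsdvb": the first step gives "vtsrnffdb", and the second then gives "cazyummki".
(Check on "plastic": → "tsplica" → "azwspjh" ✓)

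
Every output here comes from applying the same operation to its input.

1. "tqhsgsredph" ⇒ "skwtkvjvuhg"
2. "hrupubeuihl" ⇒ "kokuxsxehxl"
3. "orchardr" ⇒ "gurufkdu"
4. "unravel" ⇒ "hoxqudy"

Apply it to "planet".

hwsodq

What's happening: move the last 2 characters to the front (rotate right by 2), then shift every letter 3 places forward in the alphabet (wrapping around).
Starting from "planet": after the first operation, "etplan"; after the second, "hwsodq".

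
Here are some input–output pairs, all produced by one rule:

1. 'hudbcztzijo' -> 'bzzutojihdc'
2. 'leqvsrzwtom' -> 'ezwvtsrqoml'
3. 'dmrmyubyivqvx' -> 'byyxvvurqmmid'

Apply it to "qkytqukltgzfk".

fzyuttqqlkkkg

Looking at the pairs, the operation is to sort the characters into reverse alphabetical order, then move the last character to the front.
"qkytqukltgzfk" → "fzyuttqqlkkkg".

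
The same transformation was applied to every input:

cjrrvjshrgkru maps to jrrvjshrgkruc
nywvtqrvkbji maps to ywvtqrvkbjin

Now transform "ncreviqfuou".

creviqfuoun

The transformation: move the first character to the end.
"ncreviqfuou" → "creviqfuoun".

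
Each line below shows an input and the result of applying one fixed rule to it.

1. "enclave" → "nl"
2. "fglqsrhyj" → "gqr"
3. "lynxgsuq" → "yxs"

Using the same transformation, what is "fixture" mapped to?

it

The transformation: keep every other character starting from the second (positions 2nd, 4th, 6th, ...), then delete the last character.
"fixture" → "itr" → "it".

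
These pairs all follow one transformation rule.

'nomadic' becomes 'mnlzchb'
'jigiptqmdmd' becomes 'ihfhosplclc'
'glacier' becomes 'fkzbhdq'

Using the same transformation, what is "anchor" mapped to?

The pattern: shift every letter 1 place backward in the alphabet (wrapping around).
Doing the same to "anchor": "zmbgnq".

zmbgnq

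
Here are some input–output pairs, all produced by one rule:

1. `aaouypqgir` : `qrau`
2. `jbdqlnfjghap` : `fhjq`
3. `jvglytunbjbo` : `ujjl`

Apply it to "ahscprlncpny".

In each case the input is transformed by: keep one character in every 3, starting at position 1 (positions 1st, 4th, 7th, ...), then move the first 2 characters to the end (rotate left by 2).
Starting from "ahscprlncpny": after the first operation, "aclp"; after the second, "lpac".
(Check on "jbdqlnfjghap": → "jqfh" → "fhjq" ✓)

lpac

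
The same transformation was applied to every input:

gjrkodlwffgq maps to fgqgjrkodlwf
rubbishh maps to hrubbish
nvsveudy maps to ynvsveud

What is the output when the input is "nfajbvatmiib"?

The rule is to move the first 3 characters to the end (rotate left by 3), then swap the front and back halves of the string.
"nfajbvatmiib" → "jbvatmiibnfa" → "iibnfajbvatm".

iibnfajbvatm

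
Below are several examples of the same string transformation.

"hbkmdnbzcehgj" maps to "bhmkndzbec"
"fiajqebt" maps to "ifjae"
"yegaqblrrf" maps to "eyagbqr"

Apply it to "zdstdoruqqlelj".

What's happening: swap each adjacent pair of characters (1↔2, 3↔4, ...), then delete the last 3 characters.
Starting from "zdstdoruqqlelj": after the first operation, "dztsodurqqeljl"; after the second, "dztsodurqqe".

dztsodurqqe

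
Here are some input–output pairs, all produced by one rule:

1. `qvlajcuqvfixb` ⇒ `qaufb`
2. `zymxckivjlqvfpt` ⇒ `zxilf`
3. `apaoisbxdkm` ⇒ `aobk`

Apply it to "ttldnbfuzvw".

Looking at the pairs, the operation is to keep one character in every 3, starting at position 1 (positions 1st, 4th, 7th, ...).
Doing the same to "ttldnbfuzvw": "tdfv".

tdfv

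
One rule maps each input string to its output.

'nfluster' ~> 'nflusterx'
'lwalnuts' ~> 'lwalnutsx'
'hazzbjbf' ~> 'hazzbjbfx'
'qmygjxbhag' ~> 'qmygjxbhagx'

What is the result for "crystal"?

crystalx

The pattern: append "x".
Doing the same to "crystal": "crystalx".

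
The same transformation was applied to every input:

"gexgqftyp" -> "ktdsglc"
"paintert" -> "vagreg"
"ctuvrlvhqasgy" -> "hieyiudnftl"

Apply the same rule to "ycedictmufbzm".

rqvpgzhsomz

The pattern: delete the first 2 characters, then shift every letter 13 places forward in the alphabet (wrapping around) — i.e. ROT13.
"ycedictmufbzm" → "edictmufbzm" → "rqvpgzhsomz".
(Check on "paintert": → "intert" → "vagreg" ✓)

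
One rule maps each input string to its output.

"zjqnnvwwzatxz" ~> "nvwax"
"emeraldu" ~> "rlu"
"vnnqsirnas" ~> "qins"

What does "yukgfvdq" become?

gvq

Rule — delete the first 2 characters, then keep every other character starting from the second (positions 2nd, 4th, 6th, ...).
For "yukgfvdq", step one produces "kgfvdq"; step two turns that into "gvq".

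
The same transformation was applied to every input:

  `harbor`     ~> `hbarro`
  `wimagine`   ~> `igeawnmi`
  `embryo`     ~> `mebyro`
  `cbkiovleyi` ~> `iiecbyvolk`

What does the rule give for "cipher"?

hecrpi

The rule is to sort the characters into reverse alphabetical order, then swap the front and back halves of the string.
So "cipher" becomes "hecrpi".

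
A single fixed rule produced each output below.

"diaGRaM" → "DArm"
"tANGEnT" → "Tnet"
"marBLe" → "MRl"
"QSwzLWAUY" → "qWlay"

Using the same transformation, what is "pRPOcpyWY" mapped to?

Each output is the input with this applied: keep every other character starting from the first (positions 1st, 3rd, 5th, ...), then flip the case of every letter.
Starting from "pRPOcpyWY": after the first operation, "pPcyY"; after the second, "PpCYy".

PpCYy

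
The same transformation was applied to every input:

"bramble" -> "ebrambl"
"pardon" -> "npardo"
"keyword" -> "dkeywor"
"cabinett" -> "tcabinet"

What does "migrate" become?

emigrat

Looking at the pairs, the operation is to move the last character to the front.
For "migrate" the result is "emigrat".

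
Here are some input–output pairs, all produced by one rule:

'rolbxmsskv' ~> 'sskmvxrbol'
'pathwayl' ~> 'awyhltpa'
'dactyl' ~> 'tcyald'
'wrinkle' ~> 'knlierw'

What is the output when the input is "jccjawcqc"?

The pattern: move the last 3 characters to the front (rotate right by 3), then take characters alternately from the front and the back (1st, last, 2nd, 2nd-last, ...).
Starting from "jccjawcqc": after the first operation, "cqcjccjaw"; after the second, "cwqacjjcc".

cwqacjjcc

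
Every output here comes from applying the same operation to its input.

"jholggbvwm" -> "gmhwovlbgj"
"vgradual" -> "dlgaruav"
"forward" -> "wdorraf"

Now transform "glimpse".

melsipg

The transformation: take characters alternately from the front and the back (1st, last, 2nd, 2nd-last, ...), then swap the first and last characters.
Applying both steps to "glimpse": "gelsipm", then "melsipg".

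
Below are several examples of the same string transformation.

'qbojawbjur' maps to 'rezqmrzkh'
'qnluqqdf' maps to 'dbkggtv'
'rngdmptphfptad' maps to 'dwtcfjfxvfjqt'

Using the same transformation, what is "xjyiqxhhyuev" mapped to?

Rule — delete the first character, then shift every letter 10 places backward in the alphabet (wrapping around).
"xjyiqxhhyuev" → "zoygnxxokul".

zoygnxxokul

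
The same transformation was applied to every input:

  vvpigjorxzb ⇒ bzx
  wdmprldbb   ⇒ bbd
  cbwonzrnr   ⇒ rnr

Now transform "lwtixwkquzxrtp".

ptr

Rule — reverse the string, then keep only the first 3 characters.
For "lwtixwkquzxrtp" the result is "ptr".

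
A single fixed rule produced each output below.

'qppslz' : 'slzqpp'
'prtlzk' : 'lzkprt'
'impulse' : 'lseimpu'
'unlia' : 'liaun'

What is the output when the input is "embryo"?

ryoemb

In each case the input is transformed by: move the last 3 characters to the front (rotate right by 3).
Applying that to "embryo" gives "ryoemb".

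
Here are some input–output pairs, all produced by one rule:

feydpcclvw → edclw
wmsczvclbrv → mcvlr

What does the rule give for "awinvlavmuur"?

The transformation: keep every other character starting from the second (positions 2nd, 4th, 6th, ...).
Applying that to "awinvlavmuur" gives "wnlvur".

wnlvur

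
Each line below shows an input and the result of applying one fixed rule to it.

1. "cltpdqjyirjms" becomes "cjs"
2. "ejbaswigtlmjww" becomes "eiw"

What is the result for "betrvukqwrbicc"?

bkc

Looking at the pairs, the operation is to keep every other character starting from the first (positions 1st, 3rd, 5th, ...), then keep one character in every 3, starting at position 1 (positions 1st, 4th, 7th, ...).
For "betrvukqwrbicc", step one produces "btvkwbc"; step two turns that into "bkc".
(Check on "ejbaswigtlmjww": → "ebsitmw" → "eiw" ✓)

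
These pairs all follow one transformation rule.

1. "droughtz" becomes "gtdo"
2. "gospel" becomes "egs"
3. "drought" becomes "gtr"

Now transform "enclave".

aen

In each case the input is transformed by: move the first 3 characters to the end (rotate left by 3), then keep every other character starting from the second (positions 2nd, 4th, 6th, ...).
On "enclave": the first step gives "laveenc", and the second then gives "aen".
(Check on "droughtz": → "ughtzdro" → "gtdo" ✓)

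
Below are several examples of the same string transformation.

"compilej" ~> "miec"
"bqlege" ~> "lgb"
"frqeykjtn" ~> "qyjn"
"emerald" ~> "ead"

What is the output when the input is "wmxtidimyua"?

The pattern: move the first character to the end, then keep every other character starting from the second (positions 2nd, 4th, 6th, ...).
Starting from "wmxtidimyua": after the first operation, "mxtidimyuaw"; after the second, "xiiya".

xiiya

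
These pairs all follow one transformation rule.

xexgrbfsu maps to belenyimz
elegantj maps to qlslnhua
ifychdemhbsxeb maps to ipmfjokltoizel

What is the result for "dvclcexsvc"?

jkcjsjlezc

What's happening: move the last character to the front, then shift every letter 7 places forward in the alphabet (wrapping around).
"dvclcexsvc" → "cdvclcexsv" → "jkcjsjlezc".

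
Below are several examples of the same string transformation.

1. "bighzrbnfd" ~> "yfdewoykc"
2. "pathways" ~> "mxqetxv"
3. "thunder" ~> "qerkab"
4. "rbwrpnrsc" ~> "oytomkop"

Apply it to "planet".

The rule is to shift every letter 3 places backward in the alphabet (wrapping around), then delete the last character.
Starting from "planet": after the first operation, "mixkbq"; after the second, "mixkb".
(Check on "thunder": → "qerkabo" → "qerkab" ✓)

mixkb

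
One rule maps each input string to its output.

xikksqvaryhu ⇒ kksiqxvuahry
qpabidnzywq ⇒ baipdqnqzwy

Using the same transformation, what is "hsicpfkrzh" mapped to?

cipsfhkhrz

Looking at the pairs, the operation is to move the first 3 characters to the end (rotate left by 3), then take characters alternately from the front and the back (1st, last, 2nd, 2nd-last, ...).
On "hsicpfkrzh": the first step gives "cpfkrzhhsi", and the second then gives "cipsfhkhrz".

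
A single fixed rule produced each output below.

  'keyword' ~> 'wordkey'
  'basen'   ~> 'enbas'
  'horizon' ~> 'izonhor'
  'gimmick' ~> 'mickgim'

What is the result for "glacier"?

ciergla

The rule is to move the first 3 characters to the end (rotate left by 3).
So "glacier" becomes "ciergla".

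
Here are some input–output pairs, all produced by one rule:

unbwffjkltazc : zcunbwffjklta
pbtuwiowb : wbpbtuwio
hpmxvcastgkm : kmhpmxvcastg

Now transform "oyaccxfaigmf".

mfoyaccxfaig

Each output is the input with this applied: move the last 2 characters to the front (rotate right by 2).
"oyaccxfaigmf" → "mfoyaccxfaig".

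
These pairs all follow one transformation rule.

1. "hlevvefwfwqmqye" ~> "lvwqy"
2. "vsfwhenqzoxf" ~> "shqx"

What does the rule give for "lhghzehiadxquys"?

In each case the input is transformed by: keep one character in every 3, starting at position 2 (positions 2nd, 5th, 8th, ...).
On "lhghzehiadxquys" that produces "hzixy".

hzixy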